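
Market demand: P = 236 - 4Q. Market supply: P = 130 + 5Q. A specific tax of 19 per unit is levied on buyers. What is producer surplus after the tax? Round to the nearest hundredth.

Pre-tax equilibrium: 236 - 4Q = 130 + 5Q gives Q* = 11.7778, P* = 188.8889.
A tax on buyers shifts demand down by 19: (236 - 19) - 4Q = 130 + 5Q, so Q_t = 9.6667. Buyers pay P_b = 197.3333; sellers receive P_s = P_b - 19 = 178.3333.
Producer surplus is the triangle above supply below P_s: (1/2)(9.6667)(178.3333 - 130) = 233.6111.

233.61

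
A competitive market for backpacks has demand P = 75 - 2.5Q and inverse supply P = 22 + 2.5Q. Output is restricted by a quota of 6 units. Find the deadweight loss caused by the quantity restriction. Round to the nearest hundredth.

Unrestricted equilibrium: Q* = (75 - 22)/(2.5 + 2.5) = 10.6.
At Q = 6 the demand price is 75 - 2.5(6) = 60 and the supply price is 22 + 2.5(6) = 37.
DWL = (1/2)(gap between curves at 6) x (Q* - 6) = (1/2)(23)(4.6) = 52.9.

52.90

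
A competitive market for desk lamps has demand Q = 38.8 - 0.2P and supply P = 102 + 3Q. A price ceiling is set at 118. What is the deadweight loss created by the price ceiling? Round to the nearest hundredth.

152.11

Rewriting demand in inverse form: P = 194 - 5Q.
Without the control, 194 - 5Q = 102 + 3Q so Q* = 11.5 and P* = 136.5.
At P = 118, sellers supply (118 - 102)/3 = 5.3333 while buyers want more, so the quantity traded is 5.3333 at price 118.
At Q = 5.3333 the demand price is 167.3333 and the supply price is 118. Deadweight loss is the triangle between the curves from 5.3333 to 11.5: (1/2)(167.3333 - 118)(11.5 - 5.3333) = 152.1111.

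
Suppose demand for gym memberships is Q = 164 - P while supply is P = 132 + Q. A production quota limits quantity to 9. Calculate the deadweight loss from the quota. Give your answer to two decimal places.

Rewriting demand in inverse form: P = 164 - Q.
Unrestricted equilibrium: Q* = (164 - 132)/(1 + 1) = 16.
At Q = 9 the demand price is 164 - (9) = 155 and the supply price is 132 + (9) = 141.
Deadweight loss is the triangle between the curves from 9 to 16: (1/2)(155 - 141)(16 - 9) = 49.

49.00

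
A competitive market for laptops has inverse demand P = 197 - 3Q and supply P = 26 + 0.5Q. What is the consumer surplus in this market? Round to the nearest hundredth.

Equilibrium: 197 - 3Q = 26 + 0.5Q, so Q* = 48.8571 and P* = 50.4286.
The demand choke price is 197, so CS = (1/2)(Q*)(197 - P*) = (1/2)(48.8571)(146.5714) = 3580.5306.

3580.53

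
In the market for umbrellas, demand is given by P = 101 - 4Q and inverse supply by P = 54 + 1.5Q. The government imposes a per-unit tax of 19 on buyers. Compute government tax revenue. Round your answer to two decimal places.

96.73

Without the tax, 101 - 4Q = 54 + 1.5Q so Q* = 8.5455 and P* = 66.8182.
A tax on buyers shifts demand down by 19: (101 - 19) - 4Q = 54 + 1.5Q, so Q_t = 5.0909. Buyers pay P_b = 80.6364; sellers receive P_s = P_b - 19 = 61.6364.
Tax revenue = t x Q_t = 19 x 5.0909 = 96.7273.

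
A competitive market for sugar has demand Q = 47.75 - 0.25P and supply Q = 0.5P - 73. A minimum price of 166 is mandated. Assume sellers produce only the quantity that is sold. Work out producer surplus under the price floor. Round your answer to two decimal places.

85.94

Rewriting demand in inverse form: P = 191 - 4Q.
Rewriting supply in inverse form: P = 146 + 2Q.
Free-market equilibrium: 191 - 4Q = 146 + 2Q gives Q* = 7.5, P* = 161.
At P = 166, buyers demand (191 - 166)/4 = 6.25 while sellers would supply more, so the quantity traded is 6.25 at price 166.
The supply price at Q = 6.25 is 158.5. PS is the trapezoid between 166 and supply over [0, 6.25]: (1/2)[(166 - 146) + (166 - 158.5)](6.25) = 85.9375.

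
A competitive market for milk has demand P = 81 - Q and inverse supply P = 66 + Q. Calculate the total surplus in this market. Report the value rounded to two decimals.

Setting demand equal to supply, 15 = 2Q, so Q* = 7.5 and P* = 73.5.
Total surplus is the full triangle between the curves from 0 to Q*: (1/2)(7.5)(81 - 66) = 56.25.

56.25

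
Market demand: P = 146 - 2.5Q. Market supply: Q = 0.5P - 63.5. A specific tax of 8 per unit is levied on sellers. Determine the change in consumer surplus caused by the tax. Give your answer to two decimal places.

-14.81

Rewriting supply in inverse form: P = 127 + 2Q.
Pre-tax equilibrium: 146 - 2.5Q = 127 + 2Q gives Q* = 4.2222, P* = 135.4444.
With the tax, sellers need 8 more per unit: 146 - 2.5Q = 127 + 2Q + 8, so Q_t = 2.4444. Buyers pay P_b = 139.8889; sellers receive P_s = P_b - 8 = 131.8889.
Consumers lose the trapezoid between P* and P_b out to Q_t plus the triangle from Q_t to Q*: change in CS = 7.4691 - 22.284 = -14.8148.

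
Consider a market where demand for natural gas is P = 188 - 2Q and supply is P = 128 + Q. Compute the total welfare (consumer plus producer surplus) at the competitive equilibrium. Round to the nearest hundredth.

Set 188 - 2Q = 128 + Q, which gives 60 = 3Q, so Q* = 20 and P* = 188 - 2(20) = 148.
Total surplus is the full triangle between the curves from 0 to Q*: (1/2)(20)(188 - 128) = 600.

600.00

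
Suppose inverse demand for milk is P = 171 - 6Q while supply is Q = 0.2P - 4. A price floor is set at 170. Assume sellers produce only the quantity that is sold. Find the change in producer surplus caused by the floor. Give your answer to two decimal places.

Rewriting supply in inverse form: P = 20 + 5Q.
Free-market equilibrium: 171 - 6Q = 20 + 5Q gives Q* = 13.7273, P* = 88.6364.
At P = 170, buyers demand (171 - 170)/6 = 0.1667 while sellers would supply more, so the quantity traded is 0.1667 at price 170.
PS goes from (1/2)(13.7273)(68.6364) = 471.095 to 24.9306 (computed as (170 - 20)(0.1667) - (1/2)(5)(0.1667)^2), a change of -446.1645.

-446.16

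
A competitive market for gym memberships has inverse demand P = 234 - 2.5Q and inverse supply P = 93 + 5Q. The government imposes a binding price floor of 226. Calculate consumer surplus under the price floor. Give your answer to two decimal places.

Free-market equilibrium: 234 - 2.5Q = 93 + 5Q gives Q* = 18.8, P* = 187.
At P = 226, buyers demand (234 - 226)/2.5 = 3.2 while sellers would supply more, so the quantity traded is 3.2 at price 226.
CS is the triangle under demand above 226: (1/2)(3.2)(234 - 226) = 12.8.

12.80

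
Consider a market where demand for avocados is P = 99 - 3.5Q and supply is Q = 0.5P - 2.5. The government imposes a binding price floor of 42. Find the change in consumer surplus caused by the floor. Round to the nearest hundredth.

Rewriting supply in inverse form: P = 5 + 2Q.
Without the control, 99 - 3.5Q = 5 + 2Q so Q* = 17.0909 and P* = 39.1818.
At P = 42, buyers demand (99 - 42)/3.5 = 16.2857 while sellers would supply more, so the quantity traded is 16.2857 at price 42.
CS goes from (1/2)(17.0909)(59.8182) = 511.1736 to 464.1429 (computed as (99 - 42)(16.2857) - (1/2)(3.5)(16.2857)^2), a change of -47.0307.

-47.03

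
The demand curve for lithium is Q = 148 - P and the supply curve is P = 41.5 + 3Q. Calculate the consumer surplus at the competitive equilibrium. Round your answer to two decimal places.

Rewriting demand in inverse form: P = 148 - Q.
Set 148 - Q = 41.5 + 3Q, which gives 106.5 = 4Q, so Q* = 26.625 and P* = 148 - (26.625) = 121.375.
The demand choke price is 148, so CS = (1/2)(Q*)(148 - P*) = (1/2)(26.625)(26.625) = 354.4453.

354.45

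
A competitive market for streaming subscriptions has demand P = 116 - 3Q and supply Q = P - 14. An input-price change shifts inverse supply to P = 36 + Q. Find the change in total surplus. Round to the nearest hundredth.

-500.50

Rewriting supply in inverse form: P = 14 + Q.
Initial equilibrium: Q_0 = 25.5, P_0 = 39.5; CS_0 = (1/2)(25.5)(76.5) = 975.375, PS_0 = (1/2)(25.5)(25.5) = 325.125.
New equilibrium: 116 - 3Q = 36 + Q gives Q_1 = 20, P_1 = 56; CS_1 = 600, PS_1 = 200.
Change in total surplus = (600 + 200) - (975.375 + 325.125) = -500.5.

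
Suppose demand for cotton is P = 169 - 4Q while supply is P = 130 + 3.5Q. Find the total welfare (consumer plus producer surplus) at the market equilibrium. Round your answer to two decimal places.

Set 169 - 4Q = 130 + 3.5Q, which gives 39 = 7.5Q, so Q* = 5.2 and P* = 169 - 4(5.2) = 148.2.
CS = (1/2)(5.2)(20.8) = 54.08 and PS = (1/2)(5.2)(18.2) = 47.32, so total surplus = 101.4.

101.40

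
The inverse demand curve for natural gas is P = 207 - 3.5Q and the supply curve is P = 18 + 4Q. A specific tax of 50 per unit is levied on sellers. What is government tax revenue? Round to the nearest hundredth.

Pre-tax equilibrium: 207 - 3.5Q = 18 + 4Q gives Q* = 25.2, P* = 118.8.
A tax on sellers shifts supply up by 50: 207 - 3.5Q = 18 + 4Q + 50, so Q_t = 18.5333. Buyers pay P_b = 142.1333; sellers receive P_s = P_b - 50 = 92.1333.
Revenue is the tax times quantity traded: 50 x 18.5333 = 926.6667.

926.67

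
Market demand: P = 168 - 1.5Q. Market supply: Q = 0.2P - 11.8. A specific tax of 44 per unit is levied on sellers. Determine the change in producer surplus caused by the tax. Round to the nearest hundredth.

Rewriting supply in inverse form: P = 59 + 5Q.
Without the tax, 168 - 1.5Q = 59 + 5Q so Q* = 16.7692 and P* = 142.8462.
With the tax, sellers need 44 more per unit: 168 - 1.5Q = 59 + 5Q + 44, so Q_t = 10. Buyers pay P_b = 153; sellers receive P_s = P_b - 44 = 109.
Producers lose the trapezoid between P_s and P* out to Q_t plus the triangle from Q_t to Q*: change in PS = 250 - 703.0178 = -453.0178.

-453.02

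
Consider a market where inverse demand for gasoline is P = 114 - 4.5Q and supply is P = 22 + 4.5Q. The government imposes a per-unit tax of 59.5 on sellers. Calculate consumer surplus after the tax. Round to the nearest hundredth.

29.34

Pre-tax equilibrium: 114 - 4.5Q = 22 + 4.5Q gives Q* = 10.2222, P* = 68.
A tax on sellers shifts supply up by 59.5: 114 - 4.5Q = 22 + 4.5Q + 59.5, so Q_t = 3.6111. Buyers pay P_b = 97.75; sellers receive P_s = P_b - 59.5 = 38.25.
CS = (1/2)(Q_t)(114 - P_b) = (1/2)(3.6111)(16.25) = 29.3403.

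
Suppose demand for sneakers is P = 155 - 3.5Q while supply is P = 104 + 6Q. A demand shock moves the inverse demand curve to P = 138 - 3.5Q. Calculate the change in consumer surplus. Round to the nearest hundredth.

-28.02

Initial equilibrium: Q_0 = 5.3684, P_0 = 136.2105; CS_0 = (1/2)(5.3684)(18.7895) = 50.4349, PS_0 = (1/2)(5.3684)(32.2105) = 86.4598.
New equilibrium: 138 - 3.5Q = 104 + 6Q gives Q_1 = 3.5789, P_1 = 125.4737; CS_1 = 22.4155, PS_1 = 38.4266.
Change in consumer surplus = 22.4155 - 50.4349 = -28.0194.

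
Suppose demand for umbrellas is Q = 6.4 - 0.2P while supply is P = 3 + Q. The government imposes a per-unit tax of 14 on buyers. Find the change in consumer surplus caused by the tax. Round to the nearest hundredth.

-42.78

Rewriting demand in inverse form: P = 32 - 5Q.
Pre-tax equilibrium: 32 - 5Q = 3 + Q gives Q* = 4.8333, P* = 7.8333.
A tax on buyers shifts demand down by 14: (32 - 14) - 5Q = 3 + Q, so Q_t = 2.5. Buyers pay P_b = 19.5; sellers receive P_s = P_b - 14 = 5.5.
CS falls from (1/2)(4.8333)(24.1667) = 58.4028 to (1/2)(2.5)(12.5) = 15.625, a change of -42.7778.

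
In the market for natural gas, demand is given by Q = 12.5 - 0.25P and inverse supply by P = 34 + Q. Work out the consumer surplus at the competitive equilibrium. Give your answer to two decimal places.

Rewriting demand in inverse form: P = 50 - 4Q.
Setting demand equal to supply, 16 = 5Q, so Q* = 3.2 and P* = 37.2.
Consumer surplus is the triangle under demand above P*: (1/2)(3.2)(50 - 37.2) = (1/2)(3.2)(12.8) = 20.48.

20.48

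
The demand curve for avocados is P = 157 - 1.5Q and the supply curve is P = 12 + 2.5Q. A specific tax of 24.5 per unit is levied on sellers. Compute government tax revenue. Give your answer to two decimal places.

738.06

Pre-tax equilibrium: 157 - 1.5Q = 12 + 2.5Q gives Q* = 36.25, P* = 102.625.
With the tax, sellers need 24.5 more per unit: 157 - 1.5Q = 12 + 2.5Q + 24.5, so Q_t = 30.125. Buyers pay P_b = 111.8125; sellers receive P_s = P_b - 24.5 = 87.3125.
Revenue is the tax times quantity traded: 24.5 x 30.125 = 738.0625.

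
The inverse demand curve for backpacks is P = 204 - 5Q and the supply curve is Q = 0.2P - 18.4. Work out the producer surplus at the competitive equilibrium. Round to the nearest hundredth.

Rewriting supply in inverse form: P = 92 + 5Q.
Equilibrium: 204 - 5Q = 92 + 5Q, so Q* = 11.2 and P* = 148.
PS is the area between P* and the supply curve from 0 to Q*: (1/2)(11.2)(56) = 313.6.

313.60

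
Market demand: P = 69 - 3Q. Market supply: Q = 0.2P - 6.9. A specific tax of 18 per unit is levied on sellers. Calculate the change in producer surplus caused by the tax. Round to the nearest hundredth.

Rewriting supply in inverse form: P = 34.5 + 5Q.
Pre-tax equilibrium: 69 - 3Q = 34.5 + 5Q gives Q* = 4.3125, P* = 56.0625.
A tax on sellers shifts supply up by 18: 69 - 3Q = 34.5 + 5Q + 18, so Q_t = 2.0625. Buyers pay P_b = 62.8125; sellers receive P_s = P_b - 18 = 44.8125.
PS falls from (1/2)(4.3125)(21.5625) = 46.4941 to (1/2)(2.0625)(10.3125) = 10.6348, a change of -35.8594.

-35.86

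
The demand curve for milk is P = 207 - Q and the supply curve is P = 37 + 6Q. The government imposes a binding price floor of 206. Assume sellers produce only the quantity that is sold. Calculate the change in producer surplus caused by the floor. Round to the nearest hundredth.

-1603.39

Free-market equilibrium: 207 - Q = 37 + 6Q gives Q* = 24.2857, P* = 182.7143.
At P = 206, buyers demand (207 - 206)/1 = 1 while sellers would supply more, so the quantity traded is 1 at price 206.
PS goes from (1/2)(24.2857)(145.7143) = 1769.3878 to 166 (computed as (206 - 37)(1) - (1/2)(6)(1)^2), a change of -1603.3878.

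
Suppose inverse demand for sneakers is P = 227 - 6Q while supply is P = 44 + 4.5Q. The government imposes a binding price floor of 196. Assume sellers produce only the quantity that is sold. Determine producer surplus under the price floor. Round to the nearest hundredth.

Free-market equilibrium: 227 - 6Q = 44 + 4.5Q gives Q* = 17.4286, P* = 122.4286.
At the floor price 196, quantity demanded is (227 - 196)/6 = 5.1667; demand is the short side, so Q = 5.1667 trades at P = 196.
The supply price at Q = 5.1667 is 67.25. PS is the trapezoid between 196 and supply over [0, 5.1667]: (1/2)[(196 - 44) + (196 - 67.25)](5.1667) = 725.2708.

725.27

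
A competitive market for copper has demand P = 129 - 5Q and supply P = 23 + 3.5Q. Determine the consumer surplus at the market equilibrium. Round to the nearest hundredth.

Equilibrium: 129 - 5Q = 23 + 3.5Q, so Q* = 12.4706 and P* = 66.6471.
The demand choke price is 129, so CS = (1/2)(Q*)(129 - P*) = (1/2)(12.4706)(62.3529) = 388.7889.

388.79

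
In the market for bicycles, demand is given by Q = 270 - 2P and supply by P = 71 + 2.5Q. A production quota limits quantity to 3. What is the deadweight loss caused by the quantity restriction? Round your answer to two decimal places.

504.17

Rewriting demand in inverse form: P = 135 - 0.5Q.
Unrestricted equilibrium: Q* = (135 - 71)/(0.5 + 2.5) = 21.3333.
At Q = 3 the demand price is 135 - 0.5(3) = 133.5 and the supply price is 71 + 2.5(3) = 78.5.
Deadweight loss is the triangle between the curves from 3 to 21.3333: (1/2)(133.5 - 78.5)(21.3333 - 3) = 504.1667.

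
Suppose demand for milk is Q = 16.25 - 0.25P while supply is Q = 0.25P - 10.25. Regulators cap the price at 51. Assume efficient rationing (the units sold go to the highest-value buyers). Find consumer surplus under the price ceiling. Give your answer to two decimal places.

22.50

Rewriting demand in inverse form: P = 65 - 4Q.
Rewriting supply in inverse form: P = 41 + 4Q.
Without the control, 65 - 4Q = 41 + 4Q so Q* = 3 and P* = 53.
At P = 51, sellers supply (51 - 41)/4 = 2.5 while buyers want more, so the quantity traded is 2.5 at price 51.
The demand price at Q = 2.5 is 55. CS is the trapezoid between demand and 51 over [0, 2.5]: (1/2)[(65 - 51) + (55 - 51)](2.5) = 22.5.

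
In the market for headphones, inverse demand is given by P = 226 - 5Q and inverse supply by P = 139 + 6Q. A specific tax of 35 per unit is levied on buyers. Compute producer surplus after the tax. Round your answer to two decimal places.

Without the tax, 226 - 5Q = 139 + 6Q so Q* = 7.9091 and P* = 186.4545.
With the tax, buyers' net willingness to pay falls by 35: (226 - 35) - 5Q = 139 + 6Q, so Q_t = 4.7273. Buyers pay P_b = 202.3636; sellers receive P_s = P_b - 35 = 167.3636.
Producer surplus is the triangle above supply below P_s: (1/2)(4.7273)(167.3636 - 139) = 67.0413.

67.04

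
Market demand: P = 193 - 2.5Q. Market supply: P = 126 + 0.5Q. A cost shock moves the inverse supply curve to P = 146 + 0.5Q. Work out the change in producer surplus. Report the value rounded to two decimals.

-63.33

Initial equilibrium: Q_0 = 22.3333, P_0 = 137.1667; CS_0 = (1/2)(22.3333)(55.8333) = 623.4722, PS_0 = (1/2)(22.3333)(11.1667) = 124.6944.
New equilibrium: 193 - 2.5Q = 146 + 0.5Q gives Q_1 = 15.6667, P_1 = 153.8333; CS_1 = 306.8056, PS_1 = 61.3611.
Change in producer surplus = 61.3611 - 124.6944 = -63.3333.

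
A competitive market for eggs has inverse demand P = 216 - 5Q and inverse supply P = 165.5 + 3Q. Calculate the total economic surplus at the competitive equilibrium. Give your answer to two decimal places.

159.39

Setting demand equal to supply, 50.5 = 8Q, so Q* = 6.3125 and P* = 184.4375.
Total surplus is the full triangle between the curves from 0 to Q*: (1/2)(6.3125)(216 - 165.5) = 159.3906.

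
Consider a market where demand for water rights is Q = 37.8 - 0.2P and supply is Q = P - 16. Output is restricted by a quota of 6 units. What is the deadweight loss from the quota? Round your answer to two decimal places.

Rewriting demand in inverse form: P = 189 - 5Q.
Rewriting supply in inverse form: P = 16 + Q.
Without the quota, 189 - 5Q = 16 + Q gives Q* = 28.8333.
At Q = 6 the demand price is 189 - 5(6) = 159 and the supply price is 16 + (6) = 22.
DWL = (1/2)(gap between curves at 6) x (Q* - 6) = (1/2)(137)(22.8333) = 1564.0833.

1564.08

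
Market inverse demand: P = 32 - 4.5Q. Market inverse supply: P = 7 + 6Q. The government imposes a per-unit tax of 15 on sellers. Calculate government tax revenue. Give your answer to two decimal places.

14.29

Pre-tax equilibrium: 32 - 4.5Q = 7 + 6Q gives Q* = 2.381, P* = 21.2857.
With the tax, sellers need 15 more per unit: 32 - 4.5Q = 7 + 6Q + 15, so Q_t = 0.9524. Buyers pay P_b = 27.7143; sellers receive P_s = P_b - 15 = 12.7143.
Tax revenue = t x Q_t = 15 x 0.9524 = 14.2857.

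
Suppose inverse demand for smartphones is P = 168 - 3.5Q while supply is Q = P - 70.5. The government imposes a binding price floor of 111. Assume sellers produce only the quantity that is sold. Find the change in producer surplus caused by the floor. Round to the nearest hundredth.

292.24

Rewriting supply in inverse form: P = 70.5 + Q.
Free-market equilibrium: 168 - 3.5Q = 70.5 + Q gives Q* = 21.6667, P* = 92.1667.
At the floor price 111, quantity demanded is (168 - 111)/3.5 = 16.2857; demand is the short side, so Q = 16.2857 trades at P = 111.
PS goes from (1/2)(21.6667)(21.6667) = 234.7222 to 526.9592 (computed as (111 - 70.5)(16.2857) - (1/2)(1)(16.2857)^2), a change of 292.237.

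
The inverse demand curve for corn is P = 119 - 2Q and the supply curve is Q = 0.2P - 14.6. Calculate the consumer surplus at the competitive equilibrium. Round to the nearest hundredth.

Rewriting supply in inverse form: P = 73 + 5Q.
Setting demand equal to supply, 46 = 7Q, so Q* = 6.5714 and P* = 105.8571.
CS is the area between the demand curve and P* from 0 to Q*: (1/2)(6.5714)(13.1429) = 43.1837.

43.18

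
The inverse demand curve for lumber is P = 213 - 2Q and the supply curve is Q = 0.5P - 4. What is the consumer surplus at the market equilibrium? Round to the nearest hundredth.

2626.56

Rewriting supply in inverse form: P = 8 + 2Q.
Equilibrium: 213 - 2Q = 8 + 2Q, so Q* = 51.25 and P* = 110.5.
The demand choke price is 213, so CS = (1/2)(Q*)(213 - P*) = (1/2)(51.25)(102.5) = 2626.5625.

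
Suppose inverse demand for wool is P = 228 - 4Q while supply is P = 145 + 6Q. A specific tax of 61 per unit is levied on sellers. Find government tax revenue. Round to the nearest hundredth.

Pre-tax equilibrium: 228 - 4Q = 145 + 6Q gives Q* = 8.3, P* = 194.8.
With the tax, sellers need 61 more per unit: 228 - 4Q = 145 + 6Q + 61, so Q_t = 2.2. Buyers pay P_b = 219.2; sellers receive P_s = P_b - 61 = 158.2.
Revenue is the tax times quantity traded: 61 x 2.2 = 134.2.

134.20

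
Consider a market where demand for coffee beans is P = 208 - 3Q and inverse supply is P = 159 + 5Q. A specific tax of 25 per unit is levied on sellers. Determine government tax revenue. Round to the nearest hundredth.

Pre-tax equilibrium: 208 - 3Q = 159 + 5Q gives Q* = 6.125, P* = 189.625.
With the tax, sellers need 25 more per unit: 208 - 3Q = 159 + 5Q + 25, so Q_t = 3. Buyers pay P_b = 199; sellers receive P_s = P_b - 25 = 174.
Revenue is the tax times quantity traded: 25 x 3 = 75.

75.00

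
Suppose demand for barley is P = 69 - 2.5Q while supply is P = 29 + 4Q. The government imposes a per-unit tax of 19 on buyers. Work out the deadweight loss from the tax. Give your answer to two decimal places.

Without the tax, 69 - 2.5Q = 29 + 4Q so Q* = 6.1538 and P* = 53.6154.
A tax on buyers shifts demand down by 19: (69 - 19) - 2.5Q = 29 + 4Q, so Q_t = 3.2308. Buyers pay P_b = 60.9231; sellers receive P_s = P_b - 19 = 41.9231.
The welfare triangle lost has base Q* - Q_t = 2.9231 and height t = 19, so DWL = (1/2)(2.9231)(19) = 27.7692.

27.77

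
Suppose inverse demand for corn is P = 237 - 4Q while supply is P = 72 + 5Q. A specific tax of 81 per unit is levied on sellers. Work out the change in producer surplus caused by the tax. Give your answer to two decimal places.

Without the tax, 237 - 4Q = 72 + 5Q so Q* = 18.3333 and P* = 163.6667.
A tax on sellers shifts supply up by 81: 237 - 4Q = 72 + 5Q + 81, so Q_t = 9.3333. Buyers pay P_b = 199.6667; sellers receive P_s = P_b - 81 = 118.6667.
PS falls from (1/2)(18.3333)(91.6667) = 840.2778 to (1/2)(9.3333)(46.6667) = 217.7778, a change of -622.5.

-622.50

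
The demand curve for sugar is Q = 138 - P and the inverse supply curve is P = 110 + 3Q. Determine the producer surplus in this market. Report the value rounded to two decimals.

73.50

Rewriting demand in inverse form: P = 138 - Q.
Equilibrium: 138 - Q = 110 + 3Q, so Q* = 7 and P* = 131.
Producer surplus is the triangle above supply below P*: (1/2)(7)(131 - 110) = (1/2)(7)(21) = 73.5.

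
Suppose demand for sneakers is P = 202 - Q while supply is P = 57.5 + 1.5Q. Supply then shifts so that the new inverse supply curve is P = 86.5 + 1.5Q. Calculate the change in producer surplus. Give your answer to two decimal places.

Initial equilibrium: Q_0 = 57.8, P_0 = 144.2; CS_0 = (1/2)(57.8)(57.8) = 1670.42, PS_0 = (1/2)(57.8)(86.7) = 2505.63.
New equilibrium: 202 - Q = 86.5 + 1.5Q gives Q_1 = 46.2, P_1 = 155.8; CS_1 = 1067.22, PS_1 = 1600.83.
Change in producer surplus = 1600.83 - 2505.63 = -904.8.

-904.80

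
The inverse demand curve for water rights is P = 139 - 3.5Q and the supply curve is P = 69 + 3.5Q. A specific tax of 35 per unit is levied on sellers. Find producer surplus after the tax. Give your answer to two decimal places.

43.75

Pre-tax equilibrium: 139 - 3.5Q = 69 + 3.5Q gives Q* = 10, P* = 104.
With the tax, sellers need 35 more per unit: 139 - 3.5Q = 69 + 3.5Q + 35, so Q_t = 5. Buyers pay P_b = 121.5; sellers receive P_s = P_b - 35 = 86.5.
Producer surplus is the triangle above supply below P_s: (1/2)(5)(86.5 - 69) = 43.75.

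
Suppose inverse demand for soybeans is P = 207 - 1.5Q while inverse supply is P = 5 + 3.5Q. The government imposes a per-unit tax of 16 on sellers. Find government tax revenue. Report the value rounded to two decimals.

Pre-tax equilibrium: 207 - 1.5Q = 5 + 3.5Q gives Q* = 40.4, P* = 146.4.
With the tax, sellers need 16 more per unit: 207 - 1.5Q = 5 + 3.5Q + 16, so Q_t = 37.2. Buyers pay P_b = 151.2; sellers receive P_s = P_b - 16 = 135.2.
Revenue is the tax times quantity traded: 16 x 37.2 = 595.2.

595.20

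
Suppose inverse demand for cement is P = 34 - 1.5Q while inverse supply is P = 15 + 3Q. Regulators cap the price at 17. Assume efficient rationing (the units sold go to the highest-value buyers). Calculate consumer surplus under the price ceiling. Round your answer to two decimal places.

11.00

Free-market equilibrium: 34 - 1.5Q = 15 + 3Q gives Q* = 4.2222, P* = 27.6667.
At the ceiling price 17, quantity supplied is (17 - 15)/3 = 0.6667; supply is the short side, so Q = 0.6667 trades at P = 17.
The demand price at Q = 0.6667 is 33. CS is the trapezoid between demand and 17 over [0, 0.6667]: (1/2)[(34 - 17) + (33 - 17)](0.6667) = 11.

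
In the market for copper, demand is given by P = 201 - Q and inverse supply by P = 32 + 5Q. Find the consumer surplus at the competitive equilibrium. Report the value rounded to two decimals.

Setting demand equal to supply, 169 = 6Q, so Q* = 28.1667 and P* = 172.8333.
The demand choke price is 201, so CS = (1/2)(Q*)(201 - P*) = (1/2)(28.1667)(28.1667) = 396.6806.

396.68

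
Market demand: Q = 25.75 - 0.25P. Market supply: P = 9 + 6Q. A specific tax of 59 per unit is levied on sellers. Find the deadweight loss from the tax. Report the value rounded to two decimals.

Rewriting demand in inverse form: P = 103 - 4Q.
Without the tax, 103 - 4Q = 9 + 6Q so Q* = 9.4 and P* = 65.4.
With the tax, sellers need 59 more per unit: 103 - 4Q = 9 + 6Q + 59, so Q_t = 3.5. Buyers pay P_b = 89; sellers receive P_s = P_b - 59 = 30.
Deadweight loss is the triangle between the curves from Q_t to Q*: (1/2)(9.4 - 3.5)(59) = 174.05.

174.05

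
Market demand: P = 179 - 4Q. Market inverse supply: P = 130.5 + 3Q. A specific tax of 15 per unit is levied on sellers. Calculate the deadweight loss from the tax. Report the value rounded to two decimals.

16.07

Pre-tax equilibrium: 179 - 4Q = 130.5 + 3Q gives Q* = 6.9286, P* = 151.2857.
A tax on sellers shifts supply up by 15: 179 - 4Q = 130.5 + 3Q + 15, so Q_t = 4.7857. Buyers pay P_b = 159.8571; sellers receive P_s = P_b - 15 = 144.8571.
Deadweight loss is the triangle between the curves from Q_t to Q*: (1/2)(6.9286 - 4.7857)(15) = 16.0714.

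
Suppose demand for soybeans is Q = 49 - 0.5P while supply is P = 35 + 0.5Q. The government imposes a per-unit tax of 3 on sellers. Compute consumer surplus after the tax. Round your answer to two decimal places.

Rewriting demand in inverse form: P = 98 - 2Q.
Without the tax, 98 - 2Q = 35 + 0.5Q so Q* = 25.2 and P* = 47.6.
With the tax, sellers need 3 more per unit: 98 - 2Q = 35 + 0.5Q + 3, so Q_t = 24. Buyers pay P_b = 50; sellers receive P_s = P_b - 3 = 47.
Consumer surplus is the triangle under demand above P_b: (1/2)(24)(98 - 50) = 576.

576.00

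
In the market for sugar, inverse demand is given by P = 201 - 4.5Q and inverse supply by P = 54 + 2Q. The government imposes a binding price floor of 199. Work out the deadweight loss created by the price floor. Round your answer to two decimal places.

1597.54

Without the control, 201 - 4.5Q = 54 + 2Q so Q* = 22.6154 and P* = 99.2308.
At the floor price 199, quantity demanded is (201 - 199)/4.5 = 0.4444; demand is the short side, so Q = 0.4444 trades at P = 199.
At Q = 0.4444 the demand price is 199 and the supply price is 54.8889. Deadweight loss is the triangle between the curves from 0.4444 to 22.6154: (1/2)(199 - 54.8889)(22.6154 - 0.4444) = 1597.5394.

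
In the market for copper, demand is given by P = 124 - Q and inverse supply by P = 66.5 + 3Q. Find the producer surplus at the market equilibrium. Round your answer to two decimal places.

Setting demand equal to supply, 57.5 = 4Q, so Q* = 14.375 and P* = 109.625.
Producer surplus is the triangle above supply below P*: (1/2)(14.375)(109.625 - 66.5) = (1/2)(14.375)(43.125) = 309.9609.

309.96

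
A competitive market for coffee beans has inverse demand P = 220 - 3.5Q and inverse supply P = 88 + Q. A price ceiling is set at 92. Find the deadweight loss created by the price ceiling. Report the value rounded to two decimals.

Free-market equilibrium: 220 - 3.5Q = 88 + Q gives Q* = 29.3333, P* = 117.3333.
At the ceiling price 92, quantity supplied is (92 - 88)/1 = 4; supply is the short side, so Q = 4 trades at P = 92.
The lost-trades triangle has base Q* - 4 = 25.3333 and height equal to the gap between the curves at Q = 4, which is 206 - 92 = 114. DWL = (1/2)(25.3333)(114) = 1444.

1444.00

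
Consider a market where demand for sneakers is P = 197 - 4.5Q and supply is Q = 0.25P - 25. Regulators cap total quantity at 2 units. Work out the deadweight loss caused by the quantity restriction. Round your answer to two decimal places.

376.47

Rewriting supply in inverse form: P = 100 + 4Q.
Unrestricted equilibrium: Q* = (197 - 100)/(4.5 + 4) = 11.4118.
At Q = 2 the demand price is 197 - 4.5(2) = 188 and the supply price is 100 + 4(2) = 108.
Deadweight loss is the triangle between the curves from 2 to 11.4118: (1/2)(188 - 108)(11.4118 - 2) = 376.4706.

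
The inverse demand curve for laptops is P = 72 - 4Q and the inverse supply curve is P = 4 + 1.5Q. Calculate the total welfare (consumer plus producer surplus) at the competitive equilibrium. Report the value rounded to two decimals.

420.36

Equilibrium: 72 - 4Q = 4 + 1.5Q, so Q* = 12.3636 and P* = 22.5455.
CS = (1/2)(12.3636)(49.4545) = 305.719 and PS = (1/2)(12.3636)(18.5455) = 114.6446, so total surplus = 420.3636.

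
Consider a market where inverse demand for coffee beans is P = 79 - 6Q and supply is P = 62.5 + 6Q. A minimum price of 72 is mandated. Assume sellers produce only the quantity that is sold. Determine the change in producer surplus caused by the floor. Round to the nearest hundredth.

1.33

Without the control, 79 - 6Q = 62.5 + 6Q so Q* = 1.375 and P* = 70.75.
At the floor price 72, quantity demanded is (79 - 72)/6 = 1.1667; demand is the short side, so Q = 1.1667 trades at P = 72.
PS goes from (1/2)(1.375)(8.25) = 5.6719 to 7 (computed as (72 - 62.5)(1.1667) - (1/2)(6)(1.1667)^2), a change of 1.3281.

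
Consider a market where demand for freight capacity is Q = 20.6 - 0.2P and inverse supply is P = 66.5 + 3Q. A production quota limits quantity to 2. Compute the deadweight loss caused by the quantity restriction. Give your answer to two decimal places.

Rewriting demand in inverse form: P = 103 - 5Q.
Unrestricted equilibrium: Q* = (103 - 66.5)/(5 + 3) = 4.5625.
At Q = 2 the demand price is 103 - 5(2) = 93 and the supply price is 66.5 + 3(2) = 72.5.
Deadweight loss is the triangle between the curves from 2 to 4.5625: (1/2)(93 - 72.5)(4.5625 - 2) = 26.2656.

26.27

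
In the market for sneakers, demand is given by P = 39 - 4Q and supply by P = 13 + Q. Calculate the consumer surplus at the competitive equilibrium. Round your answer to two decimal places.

54.08

Setting demand equal to supply, 26 = 5Q, so Q* = 5.2 and P* = 18.2.
Consumer surplus is the triangle under demand above P*: (1/2)(5.2)(39 - 18.2) = (1/2)(5.2)(20.8) = 54.08.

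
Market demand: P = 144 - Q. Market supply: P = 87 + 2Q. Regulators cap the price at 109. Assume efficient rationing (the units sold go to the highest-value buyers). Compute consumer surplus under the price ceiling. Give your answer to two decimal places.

Free-market equilibrium: 144 - Q = 87 + 2Q gives Q* = 19, P* = 125.
At P = 109, sellers supply (109 - 87)/2 = 11 while buyers want more, so the quantity traded is 11 at price 109.
The demand price at Q = 11 is 133. CS is the trapezoid between demand and 109 over [0, 11]: (1/2)[(144 - 109) + (133 - 109)](11) = 324.5.

324.50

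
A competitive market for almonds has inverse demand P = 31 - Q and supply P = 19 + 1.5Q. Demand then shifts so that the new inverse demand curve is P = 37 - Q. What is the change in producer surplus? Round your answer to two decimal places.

Initial equilibrium: Q_0 = 4.8, P_0 = 26.2; CS_0 = (1/2)(4.8)(4.8) = 11.52, PS_0 = (1/2)(4.8)(7.2) = 17.28.
New equilibrium: 37 - Q = 19 + 1.5Q gives Q_1 = 7.2, P_1 = 29.8; CS_1 = 25.92, PS_1 = 38.88.
Change in producer surplus = 38.88 - 17.28 = 21.6.

21.60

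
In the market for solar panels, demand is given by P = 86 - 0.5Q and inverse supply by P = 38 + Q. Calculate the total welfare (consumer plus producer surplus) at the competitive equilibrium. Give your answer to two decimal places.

768.00

Setting demand equal to supply, 48 = 1.5Q, so Q* = 32 and P* = 70.
Total surplus is the full triangle between the curves from 0 to Q*: (1/2)(32)(86 - 38) = 768.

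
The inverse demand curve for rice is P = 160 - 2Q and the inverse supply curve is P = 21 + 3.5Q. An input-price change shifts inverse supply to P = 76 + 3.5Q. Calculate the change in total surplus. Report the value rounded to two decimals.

-1115.00

Initial equilibrium: Q_0 = 25.2727, P_0 = 109.4545; CS_0 = (1/2)(25.2727)(50.5455) = 638.7107, PS_0 = (1/2)(25.2727)(88.4545) = 1117.7438.
New equilibrium: 160 - 2Q = 76 + 3.5Q gives Q_1 = 15.2727, P_1 = 129.4545; CS_1 = 233.2562, PS_1 = 408.1983.
Change in total surplus = (233.2562 + 408.1983) - (638.7107 + 1117.7438) = -1115.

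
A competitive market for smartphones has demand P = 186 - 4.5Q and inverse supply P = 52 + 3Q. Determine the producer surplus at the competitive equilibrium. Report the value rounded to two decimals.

478.83

Equilibrium: 186 - 4.5Q = 52 + 3Q, so Q* = 17.8667 and P* = 105.6.
Producer surplus is the triangle above supply below P*: (1/2)(17.8667)(105.6 - 52) = (1/2)(17.8667)(53.6) = 478.8267.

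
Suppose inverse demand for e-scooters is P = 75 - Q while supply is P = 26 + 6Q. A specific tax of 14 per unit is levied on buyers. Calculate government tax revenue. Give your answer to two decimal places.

70.00

Pre-tax equilibrium: 75 - Q = 26 + 6Q gives Q* = 7, P* = 68.
A tax on buyers shifts demand down by 14: (75 - 14) - Q = 26 + 6Q, so Q_t = 5. Buyers pay P_b = 70; sellers receive P_s = P_b - 14 = 56.
Revenue is the tax times quantity traded: 14 x 5 = 70.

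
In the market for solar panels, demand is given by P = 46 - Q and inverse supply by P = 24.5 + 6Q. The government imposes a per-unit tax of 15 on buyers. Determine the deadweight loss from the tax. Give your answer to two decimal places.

16.07

Pre-tax equilibrium: 46 - Q = 24.5 + 6Q gives Q* = 3.0714, P* = 42.9286.
With the tax, buyers' net willingness to pay falls by 15: (46 - 15) - Q = 24.5 + 6Q, so Q_t = 0.9286. Buyers pay P_b = 45.0714; sellers receive P_s = P_b - 15 = 30.0714.
Deadweight loss is the triangle between the curves from Q_t to Q*: (1/2)(3.0714 - 0.9286)(15) = 16.0714.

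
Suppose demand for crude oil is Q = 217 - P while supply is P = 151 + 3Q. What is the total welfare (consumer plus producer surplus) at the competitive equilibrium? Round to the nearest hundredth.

Rewriting demand in inverse form: P = 217 - Q.
Equilibrium: 217 - Q = 151 + 3Q, so Q* = 16.5 and P* = 200.5.
Total surplus is the full triangle between the curves from 0 to Q*: (1/2)(16.5)(217 - 151) = 544.5.

544.50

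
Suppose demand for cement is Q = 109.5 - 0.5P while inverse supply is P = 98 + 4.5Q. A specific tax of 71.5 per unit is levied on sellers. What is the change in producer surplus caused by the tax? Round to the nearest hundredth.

-649.21

Rewriting demand in inverse form: P = 219 - 2Q.
Pre-tax equilibrium: 219 - 2Q = 98 + 4.5Q gives Q* = 18.6154, P* = 181.7692.
A tax on sellers shifts supply up by 71.5: 219 - 2Q = 98 + 4.5Q + 71.5, so Q_t = 7.6154. Buyers pay P_b = 203.7692; sellers receive P_s = P_b - 71.5 = 132.2692.
Producers lose the trapezoid between P_s and P* out to Q_t plus the triangle from Q_t to Q*: change in PS = 130.4867 - 779.6982 = -649.2115.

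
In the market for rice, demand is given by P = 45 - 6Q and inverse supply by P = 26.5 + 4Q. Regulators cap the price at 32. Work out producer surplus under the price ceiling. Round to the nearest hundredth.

Free-market equilibrium: 45 - 6Q = 26.5 + 4Q gives Q* = 1.85, P* = 33.9.
At the ceiling price 32, quantity supplied is (32 - 26.5)/4 = 1.375; supply is the short side, so Q = 1.375 trades at P = 32.
PS is the triangle above supply below 32: (1/2)(1.375)(32 - 26.5) = 3.7812.

3.78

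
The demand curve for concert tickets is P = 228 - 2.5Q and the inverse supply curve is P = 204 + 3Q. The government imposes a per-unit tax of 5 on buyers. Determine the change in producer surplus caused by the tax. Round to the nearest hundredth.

Pre-tax equilibrium: 228 - 2.5Q = 204 + 3Q gives Q* = 4.3636, P* = 217.0909.
A tax on buyers shifts demand down by 5: (228 - 5) - 2.5Q = 204 + 3Q, so Q_t = 3.4545. Buyers pay P_b = 219.3636; sellers receive P_s = P_b - 5 = 214.3636.
Producers lose the trapezoid between P_s and P* out to Q_t plus the triangle from Q_t to Q*: change in PS = 17.9008 - 28.562 = -10.6612.

-10.66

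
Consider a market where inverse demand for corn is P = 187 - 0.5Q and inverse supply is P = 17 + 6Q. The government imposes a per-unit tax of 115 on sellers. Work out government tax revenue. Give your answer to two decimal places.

973.08

Without the tax, 187 - 0.5Q = 17 + 6Q so Q* = 26.1538 and P* = 173.9231.
With the tax, sellers need 115 more per unit: 187 - 0.5Q = 17 + 6Q + 115, so Q_t = 8.4615. Buyers pay P_b = 182.7692; sellers receive P_s = P_b - 115 = 67.7692.
Tax revenue = t x Q_t = 115 x 8.4615 = 973.0769.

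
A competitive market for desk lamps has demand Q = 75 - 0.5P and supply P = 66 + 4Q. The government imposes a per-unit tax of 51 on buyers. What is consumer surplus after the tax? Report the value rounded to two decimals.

30.25

Rewriting demand in inverse form: P = 150 - 2Q.
Pre-tax equilibrium: 150 - 2Q = 66 + 4Q gives Q* = 14, P* = 122.
A tax on buyers shifts demand down by 51: (150 - 51) - 2Q = 66 + 4Q, so Q_t = 5.5. Buyers pay P_b = 139; sellers receive P_s = P_b - 51 = 88.
Consumer surplus is the triangle under demand above P_b: (1/2)(5.5)(150 - 139) = 30.25.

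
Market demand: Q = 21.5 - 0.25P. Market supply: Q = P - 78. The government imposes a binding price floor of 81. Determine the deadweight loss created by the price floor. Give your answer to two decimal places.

0.31

Rewriting demand in inverse form: P = 86 - 4Q.
Rewriting supply in inverse form: P = 78 + Q.
Free-market equilibrium: 86 - 4Q = 78 + Q gives Q* = 1.6, P* = 79.6.
At P = 81, buyers demand (86 - 81)/4 = 1.25 while sellers would supply more, so the quantity traded is 1.25 at price 81.
At Q = 1.25 the demand price is 81 and the supply price is 79.25. Deadweight loss is the triangle between the curves from 1.25 to 1.6: (1/2)(81 - 79.25)(1.6 - 1.25) = 0.3063.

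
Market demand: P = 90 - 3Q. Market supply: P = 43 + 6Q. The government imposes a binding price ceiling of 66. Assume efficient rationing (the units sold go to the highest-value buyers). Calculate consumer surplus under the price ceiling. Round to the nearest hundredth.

69.96

Free-market equilibrium: 90 - 3Q = 43 + 6Q gives Q* = 5.2222, P* = 74.3333.
At P = 66, sellers supply (66 - 43)/6 = 3.8333 while buyers want more, so the quantity traded is 3.8333 at price 66.
The demand price at Q = 3.8333 is 78.5. CS is the trapezoid between demand and 66 over [0, 3.8333]: (1/2)[(90 - 66) + (78.5 - 66)](3.8333) = 69.9583.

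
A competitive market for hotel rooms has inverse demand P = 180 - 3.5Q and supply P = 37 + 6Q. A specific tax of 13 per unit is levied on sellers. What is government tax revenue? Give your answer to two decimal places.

Without the tax, 180 - 3.5Q = 37 + 6Q so Q* = 15.0526 and P* = 127.3158.
With the tax, sellers need 13 more per unit: 180 - 3.5Q = 37 + 6Q + 13, so Q_t = 13.6842. Buyers pay P_b = 132.1053; sellers receive P_s = P_b - 13 = 119.1053.
Tax revenue = t x Q_t = 13 x 13.6842 = 177.8947.

177.89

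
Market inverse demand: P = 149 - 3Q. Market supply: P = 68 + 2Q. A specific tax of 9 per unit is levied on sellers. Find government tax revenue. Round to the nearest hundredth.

129.60

Pre-tax equilibrium: 149 - 3Q = 68 + 2Q gives Q* = 16.2, P* = 100.4.
A tax on sellers shifts supply up by 9: 149 - 3Q = 68 + 2Q + 9, so Q_t = 14.4. Buyers pay P_b = 105.8; sellers receive P_s = P_b - 9 = 96.8.
Tax revenue = t x Q_t = 9 x 14.4 = 129.6.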